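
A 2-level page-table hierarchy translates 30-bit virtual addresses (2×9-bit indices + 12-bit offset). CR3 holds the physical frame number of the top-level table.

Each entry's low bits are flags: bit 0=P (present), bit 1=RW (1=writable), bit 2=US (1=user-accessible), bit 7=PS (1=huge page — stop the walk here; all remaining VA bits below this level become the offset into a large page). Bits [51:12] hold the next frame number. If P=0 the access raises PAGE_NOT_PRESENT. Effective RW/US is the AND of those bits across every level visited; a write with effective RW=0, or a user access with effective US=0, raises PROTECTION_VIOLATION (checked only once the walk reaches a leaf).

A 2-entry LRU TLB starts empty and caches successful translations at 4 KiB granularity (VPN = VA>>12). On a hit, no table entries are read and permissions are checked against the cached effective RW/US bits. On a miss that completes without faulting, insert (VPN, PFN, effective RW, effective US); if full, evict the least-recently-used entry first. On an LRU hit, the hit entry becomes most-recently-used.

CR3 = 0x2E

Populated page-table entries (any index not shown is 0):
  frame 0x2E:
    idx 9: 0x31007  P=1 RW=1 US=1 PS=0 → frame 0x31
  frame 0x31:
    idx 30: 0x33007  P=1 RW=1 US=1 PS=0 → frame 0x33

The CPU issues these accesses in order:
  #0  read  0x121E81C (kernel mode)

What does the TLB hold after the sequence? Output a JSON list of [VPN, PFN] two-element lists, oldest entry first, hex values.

Per-access translation:
#0 VA=0x121E81C (r,kernel):
  L0: frame=0x2E idx=9 entry=0x31007 [P=1 RW=1 US=1 PS=0]
  L1: frame=0x31 idx=30 entry=0x33007 [P=1 RW=1 US=1 PS=0]
  ⇒ phys 0x3381C  [2 reads]

TLB: [["0x121E", "0x33"]]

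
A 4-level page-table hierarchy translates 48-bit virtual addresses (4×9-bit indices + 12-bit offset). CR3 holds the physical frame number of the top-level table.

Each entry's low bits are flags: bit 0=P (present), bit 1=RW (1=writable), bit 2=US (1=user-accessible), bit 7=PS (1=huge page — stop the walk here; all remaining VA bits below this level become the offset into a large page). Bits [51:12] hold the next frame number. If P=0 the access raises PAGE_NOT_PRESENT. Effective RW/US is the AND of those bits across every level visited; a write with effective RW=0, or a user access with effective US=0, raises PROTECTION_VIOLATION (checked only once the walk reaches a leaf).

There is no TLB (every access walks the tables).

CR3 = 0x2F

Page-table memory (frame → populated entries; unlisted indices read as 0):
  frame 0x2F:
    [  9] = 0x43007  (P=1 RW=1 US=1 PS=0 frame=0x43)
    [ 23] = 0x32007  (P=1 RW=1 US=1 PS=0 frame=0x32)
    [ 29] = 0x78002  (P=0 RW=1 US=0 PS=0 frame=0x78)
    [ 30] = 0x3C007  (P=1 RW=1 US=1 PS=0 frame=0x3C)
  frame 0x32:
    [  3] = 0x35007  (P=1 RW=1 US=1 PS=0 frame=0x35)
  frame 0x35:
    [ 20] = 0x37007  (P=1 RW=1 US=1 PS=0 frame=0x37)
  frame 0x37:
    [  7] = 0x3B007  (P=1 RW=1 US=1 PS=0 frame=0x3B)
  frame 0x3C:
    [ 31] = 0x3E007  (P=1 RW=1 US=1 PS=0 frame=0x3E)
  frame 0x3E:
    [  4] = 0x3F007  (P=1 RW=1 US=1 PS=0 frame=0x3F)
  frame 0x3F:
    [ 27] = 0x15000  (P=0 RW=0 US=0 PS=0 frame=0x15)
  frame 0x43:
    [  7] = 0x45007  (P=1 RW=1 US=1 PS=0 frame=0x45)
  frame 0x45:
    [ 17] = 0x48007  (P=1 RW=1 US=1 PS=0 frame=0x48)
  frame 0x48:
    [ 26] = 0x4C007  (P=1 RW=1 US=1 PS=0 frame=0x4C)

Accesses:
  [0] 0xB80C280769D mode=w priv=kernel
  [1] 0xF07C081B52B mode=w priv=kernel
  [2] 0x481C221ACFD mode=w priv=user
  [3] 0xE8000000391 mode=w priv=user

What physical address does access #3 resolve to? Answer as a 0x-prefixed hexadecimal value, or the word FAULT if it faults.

Walk each access:
#0 VA=0xB80C280769D (w,kernel):
  [0] read 0x2F idx=23: raw=0x32007 flags P=1 W=1 U=1 S=0
  [1] read 0x32 idx=3: raw=0x35007 flags P=1 W=1 U=1 S=0
  [2] read 0x35 idx=20: raw=0x37007 flags P=1 W=1 U=1 S=0
  [3] read 0x37 idx=7: raw=0x3B007 flags P=1 W=1 U=1 S=0
  ✓ 0x3B69D  — 4 lookups
#1 VA=0xF07C081B52B (w,kernel):
  [0] read 0x2F idx=30: raw=0x3C007 flags P=1 W=1 U=1 S=0
  [1] read 0x3C idx=31: raw=0x3E007 flags P=1 W=1 U=1 S=0
  [2] read 0x3E idx=4: raw=0x3F007 flags P=1 W=1 U=1 S=0
  [3] read 0x3F idx=27: raw=0x15000 flags P=0 W=0 U=0 S=0
  ⇒ fault: PAGE_NOT_PRESENT  — 4 lookups
#2 VA=0x481C221ACFD (w,user):
  [0] read 0x2F idx=9: raw=0x43007 flags P=1 W=1 U=1 S=0
  [1] read 0x43 idx=7: raw=0x45007 flags P=1 W=1 U=1 S=0
  [2] read 0x45 idx=17: raw=0x48007 flags P=1 W=1 U=1 S=0
  [3] read 0x48 idx=26: raw=0x4C007 flags P=1 W=1 U=1 S=0
  ✓ 0x4CCFD  — 4 lookups
#3 VA=0xE8000000391 (w,user):
  [0] read 0x2F idx=29: raw=0x78002 flags P=0 W=1 U=0 S=0
  ⇒ fault: PAGE_NOT_PRESENT  — 1 lookups

Access #3 PA: FAULT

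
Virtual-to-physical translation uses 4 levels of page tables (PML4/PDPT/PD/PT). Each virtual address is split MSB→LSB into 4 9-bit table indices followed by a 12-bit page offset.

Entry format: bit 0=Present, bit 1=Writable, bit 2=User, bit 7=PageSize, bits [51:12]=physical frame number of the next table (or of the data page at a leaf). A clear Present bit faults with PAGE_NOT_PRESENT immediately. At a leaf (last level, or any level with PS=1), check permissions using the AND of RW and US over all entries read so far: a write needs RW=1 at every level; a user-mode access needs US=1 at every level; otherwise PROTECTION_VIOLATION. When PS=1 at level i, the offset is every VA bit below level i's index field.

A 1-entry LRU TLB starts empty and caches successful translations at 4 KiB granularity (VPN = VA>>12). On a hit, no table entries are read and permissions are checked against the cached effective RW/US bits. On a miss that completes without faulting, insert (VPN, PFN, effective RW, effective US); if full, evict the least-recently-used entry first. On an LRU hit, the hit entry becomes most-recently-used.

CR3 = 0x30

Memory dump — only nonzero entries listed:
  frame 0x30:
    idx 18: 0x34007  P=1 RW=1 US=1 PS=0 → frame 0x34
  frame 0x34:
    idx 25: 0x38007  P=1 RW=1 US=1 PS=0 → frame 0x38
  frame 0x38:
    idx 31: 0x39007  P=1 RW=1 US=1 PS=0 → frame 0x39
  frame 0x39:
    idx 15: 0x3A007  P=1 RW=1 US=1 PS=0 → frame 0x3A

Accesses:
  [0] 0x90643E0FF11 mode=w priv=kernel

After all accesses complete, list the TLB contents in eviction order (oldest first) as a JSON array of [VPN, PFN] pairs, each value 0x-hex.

Trace:
#0 VA=0x90643E0FF11 (w,kernel):
  lvl0: tbl 0x30, slot 18 ⇒ 0x34007 (P1/RW1/US1/PS0)
  lvl1: tbl 0x34, slot 25 ⇒ 0x38007 (P1/RW1/US1/PS0)
  lvl2: tbl 0x38, slot 31 ⇒ 0x39007 (P1/RW1/US1/PS0)
  lvl3: tbl 0x39, slot 15 ⇒ 0x3A007 (P1/RW1/US1/PS0)
  → PA=0x3AF11  (4 entries read)

TLB: [["0x90643E0F", "0x3A"]]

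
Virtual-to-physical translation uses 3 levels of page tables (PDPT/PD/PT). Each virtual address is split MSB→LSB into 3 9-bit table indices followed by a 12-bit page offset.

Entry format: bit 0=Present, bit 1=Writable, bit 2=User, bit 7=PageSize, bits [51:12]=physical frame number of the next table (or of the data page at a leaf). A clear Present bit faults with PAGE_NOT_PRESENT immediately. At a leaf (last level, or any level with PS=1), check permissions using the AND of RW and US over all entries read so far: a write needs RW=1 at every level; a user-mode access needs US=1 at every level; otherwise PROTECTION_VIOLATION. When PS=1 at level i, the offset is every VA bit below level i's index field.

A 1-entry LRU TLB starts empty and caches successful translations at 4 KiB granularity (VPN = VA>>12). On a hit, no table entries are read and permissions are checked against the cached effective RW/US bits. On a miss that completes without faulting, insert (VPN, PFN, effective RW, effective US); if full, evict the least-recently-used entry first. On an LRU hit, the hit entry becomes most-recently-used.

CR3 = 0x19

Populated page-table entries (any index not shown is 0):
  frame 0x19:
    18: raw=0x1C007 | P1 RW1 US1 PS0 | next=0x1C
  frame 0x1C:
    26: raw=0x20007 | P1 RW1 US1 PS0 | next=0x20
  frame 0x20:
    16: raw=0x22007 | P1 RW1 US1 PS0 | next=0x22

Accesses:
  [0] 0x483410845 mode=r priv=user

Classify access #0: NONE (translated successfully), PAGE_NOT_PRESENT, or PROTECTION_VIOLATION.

Per-access translation:
#0 VA=0x483410845 (r,user):
  L0 @0x19[18] → 0x1C007  P=1,RW=1,US=1,PS=0
  L1 @0x1C[26] → 0x20007  P=1,RW=1,US=1,PS=0
  L2 @0x20[16] → 0x22007  P=1,RW=1,US=1,PS=0
  → PA=0x22845  (3 entries read)

Access #0 fault: NONE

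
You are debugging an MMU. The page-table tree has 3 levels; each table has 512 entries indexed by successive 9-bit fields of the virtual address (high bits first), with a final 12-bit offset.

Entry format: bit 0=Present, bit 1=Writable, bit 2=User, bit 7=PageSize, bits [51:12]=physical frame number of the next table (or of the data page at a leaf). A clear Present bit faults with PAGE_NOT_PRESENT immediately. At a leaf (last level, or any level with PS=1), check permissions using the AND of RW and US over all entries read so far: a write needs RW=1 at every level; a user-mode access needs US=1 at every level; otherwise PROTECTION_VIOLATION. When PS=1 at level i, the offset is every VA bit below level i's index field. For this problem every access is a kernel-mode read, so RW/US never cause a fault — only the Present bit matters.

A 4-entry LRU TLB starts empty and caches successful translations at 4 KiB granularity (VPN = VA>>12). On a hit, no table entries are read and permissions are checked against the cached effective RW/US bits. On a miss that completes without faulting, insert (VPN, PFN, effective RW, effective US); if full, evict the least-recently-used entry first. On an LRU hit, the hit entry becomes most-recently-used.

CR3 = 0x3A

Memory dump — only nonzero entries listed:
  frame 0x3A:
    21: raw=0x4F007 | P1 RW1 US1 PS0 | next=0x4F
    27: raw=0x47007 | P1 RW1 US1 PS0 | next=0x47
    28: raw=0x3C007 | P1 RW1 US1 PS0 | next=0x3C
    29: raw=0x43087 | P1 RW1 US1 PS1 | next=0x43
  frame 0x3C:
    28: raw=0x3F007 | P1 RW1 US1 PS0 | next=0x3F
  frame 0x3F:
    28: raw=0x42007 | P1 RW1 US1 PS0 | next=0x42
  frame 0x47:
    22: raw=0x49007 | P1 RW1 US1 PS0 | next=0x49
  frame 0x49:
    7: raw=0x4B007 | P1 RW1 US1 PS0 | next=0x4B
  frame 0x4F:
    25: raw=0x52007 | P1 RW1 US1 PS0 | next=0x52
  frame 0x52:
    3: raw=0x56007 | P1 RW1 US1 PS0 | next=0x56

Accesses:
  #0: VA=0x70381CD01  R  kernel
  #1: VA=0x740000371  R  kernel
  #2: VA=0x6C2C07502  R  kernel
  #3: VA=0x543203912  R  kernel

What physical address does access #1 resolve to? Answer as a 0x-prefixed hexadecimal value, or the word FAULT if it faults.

Per-access translation:
#0 VA=0x70381CD01 (r,kernel):
  L0 @0x3A[28] → 0x3C007  P=1,RW=1,US=1,PS=0
  L1 @0x3C[28] → 0x3F007  P=1,RW=1,US=1,PS=0
  L2 @0x3F[28] → 0x42007  P=1,RW=1,US=1,PS=0
  → PA=0x42D01  (3 entries read)
#1 VA=0x740000371 (r,kernel):
  L0 @0x3A[29] → 0x43087  P=1,RW=1,US=1,PS=1
  → PA=0x43371 (huge @L0)  (1 entries read)
#2 VA=0x6C2C07502 (r,kernel):
  L0 @0x3A[27] → 0x47007  P=1,RW=1,US=1,PS=0
  L1 @0x47[22] → 0x49007  P=1,RW=1,US=1,PS=0
  L2 @0x49[7] → 0x4B007  P=1,RW=1,US=1,PS=0
  → PA=0x4B502  (3 entries read)
#3 VA=0x543203912 (r,kernel):
  L0 @0x3A[21] → 0x4F007  P=1,RW=1,US=1,PS=0
  L1 @0x4F[25] → 0x52007  P=1,RW=1,US=1,PS=0
  L2 @0x52[3] → 0x56007  P=1,RW=1,US=1,PS=0
  → PA=0x56912  (3 entries read)

Access #1 PA: 0x43371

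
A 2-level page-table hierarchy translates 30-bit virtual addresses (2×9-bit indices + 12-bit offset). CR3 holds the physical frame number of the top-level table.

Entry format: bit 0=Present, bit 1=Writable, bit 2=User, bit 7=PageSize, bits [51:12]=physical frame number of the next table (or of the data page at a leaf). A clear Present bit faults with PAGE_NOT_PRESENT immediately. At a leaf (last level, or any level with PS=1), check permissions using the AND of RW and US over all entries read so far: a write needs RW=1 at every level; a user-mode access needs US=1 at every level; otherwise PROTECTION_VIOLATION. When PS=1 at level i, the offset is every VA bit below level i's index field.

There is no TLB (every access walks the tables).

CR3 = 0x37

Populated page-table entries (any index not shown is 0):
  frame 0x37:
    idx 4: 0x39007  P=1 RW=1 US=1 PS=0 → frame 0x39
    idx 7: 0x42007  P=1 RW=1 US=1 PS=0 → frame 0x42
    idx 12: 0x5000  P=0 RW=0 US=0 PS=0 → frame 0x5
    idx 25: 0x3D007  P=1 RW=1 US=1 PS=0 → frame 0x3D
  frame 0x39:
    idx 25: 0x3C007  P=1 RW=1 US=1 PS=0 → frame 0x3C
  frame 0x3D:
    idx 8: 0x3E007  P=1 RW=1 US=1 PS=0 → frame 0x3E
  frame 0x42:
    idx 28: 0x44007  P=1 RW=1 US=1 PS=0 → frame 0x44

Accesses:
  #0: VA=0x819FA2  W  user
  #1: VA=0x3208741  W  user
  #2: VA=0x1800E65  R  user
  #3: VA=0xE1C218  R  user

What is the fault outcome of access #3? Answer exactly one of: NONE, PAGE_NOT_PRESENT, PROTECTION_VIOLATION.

Trace:
#0 VA=0x819FA2 (w,user):
  lvl0: tbl 0x37, slot 4 ⇒ 0x39007 (P1/RW1/US1/PS0)
  lvl1: tbl 0x39, slot 25 ⇒ 0x3C007 (P1/RW1/US1/PS0)
  → PA=0x3CFA2  (2 entries read)
#1 VA=0x3208741 (w,user):
  lvl0: tbl 0x37, slot 25 ⇒ 0x3D007 (P1/RW1/US1/PS0)
  lvl1: tbl 0x3D, slot 8 ⇒ 0x3E007 (P1/RW1/US1/PS0)
  → PA=0x3E741  (2 entries read)
#2 VA=0x1800E65 (r,user):
  lvl0: tbl 0x37, slot 12 ⇒ 0x5000 (P0/RW0/US0/PS0)
  ⇒ fault: PAGE_NOT_PRESENT  — 1 lookups
#3 VA=0xE1C218 (r,user):
  lvl0: tbl 0x37, slot 7 ⇒ 0x42007 (P1/RW1/US1/PS0)
  lvl1: tbl 0x42, slot 28 ⇒ 0x44007 (P1/RW1/US1/PS0)
  → PA=0x44218  (2 entries read)

Access #3 fault: NONE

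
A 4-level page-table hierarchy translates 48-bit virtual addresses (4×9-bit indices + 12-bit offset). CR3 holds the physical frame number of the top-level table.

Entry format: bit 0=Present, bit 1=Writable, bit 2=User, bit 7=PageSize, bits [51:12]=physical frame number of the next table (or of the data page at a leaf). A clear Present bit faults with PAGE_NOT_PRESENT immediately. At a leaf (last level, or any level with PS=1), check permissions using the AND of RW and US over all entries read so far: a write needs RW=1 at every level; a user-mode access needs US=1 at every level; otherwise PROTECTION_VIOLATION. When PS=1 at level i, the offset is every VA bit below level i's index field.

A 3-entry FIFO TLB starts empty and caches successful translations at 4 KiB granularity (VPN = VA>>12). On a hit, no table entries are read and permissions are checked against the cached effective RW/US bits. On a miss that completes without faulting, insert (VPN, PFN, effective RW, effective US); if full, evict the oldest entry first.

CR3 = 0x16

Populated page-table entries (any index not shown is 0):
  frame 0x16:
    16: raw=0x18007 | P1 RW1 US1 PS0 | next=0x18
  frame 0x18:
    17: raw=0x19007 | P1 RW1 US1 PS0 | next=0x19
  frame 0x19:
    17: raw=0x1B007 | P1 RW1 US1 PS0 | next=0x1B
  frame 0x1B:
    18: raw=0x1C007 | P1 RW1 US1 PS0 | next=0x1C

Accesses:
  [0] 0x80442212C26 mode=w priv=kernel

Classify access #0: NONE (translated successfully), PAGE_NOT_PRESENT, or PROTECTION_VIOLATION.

Walk each access:
#0 VA=0x80442212C26 (w,kernel):
  [0] read 0x16 idx=16: raw=0x18007 flags P=1 W=1 U=1 S=0
  [1] read 0x18 idx=17: raw=0x19007 flags P=1 W=1 U=1 S=0
  [2] read 0x19 idx=17: raw=0x1B007 flags P=1 W=1 U=1 S=0
  [3] read 0x1B idx=18: raw=0x1C007 flags P=1 W=1 U=1 S=0
  ⇒ phys 0x1CC26  [4 reads]

Access #0 fault: NONE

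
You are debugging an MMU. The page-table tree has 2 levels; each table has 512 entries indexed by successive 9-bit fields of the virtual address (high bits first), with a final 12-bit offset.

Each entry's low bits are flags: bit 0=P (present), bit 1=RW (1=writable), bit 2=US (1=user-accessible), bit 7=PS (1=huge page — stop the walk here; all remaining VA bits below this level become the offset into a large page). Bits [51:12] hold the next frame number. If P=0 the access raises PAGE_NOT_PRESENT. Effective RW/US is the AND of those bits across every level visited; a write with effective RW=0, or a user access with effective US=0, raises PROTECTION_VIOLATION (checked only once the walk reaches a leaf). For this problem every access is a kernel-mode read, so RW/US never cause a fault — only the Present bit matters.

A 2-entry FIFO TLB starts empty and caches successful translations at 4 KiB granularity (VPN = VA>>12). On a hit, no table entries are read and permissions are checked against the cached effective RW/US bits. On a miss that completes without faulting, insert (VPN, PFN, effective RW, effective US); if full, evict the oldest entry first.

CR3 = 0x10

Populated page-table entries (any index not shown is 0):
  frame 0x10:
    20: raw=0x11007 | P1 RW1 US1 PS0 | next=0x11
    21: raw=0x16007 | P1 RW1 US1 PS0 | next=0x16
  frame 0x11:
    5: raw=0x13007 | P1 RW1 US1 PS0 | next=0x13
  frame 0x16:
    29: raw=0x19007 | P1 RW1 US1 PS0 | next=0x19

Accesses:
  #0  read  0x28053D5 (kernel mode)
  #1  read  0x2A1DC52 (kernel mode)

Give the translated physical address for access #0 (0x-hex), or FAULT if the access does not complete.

Per-access translation:
#0 VA=0x28053D5 (r,kernel):
  L0: frame=0x10 idx=20 entry=0x11007 [P=1 RW=1 US=1 PS=0]
  L1: frame=0x11 idx=5 entry=0x13007 [P=1 RW=1 US=1 PS=0]
  → PA=0x133D5  (2 entries read)
#1 VA=0x2A1DC52 (r,kernel):
  L0: frame=0x10 idx=21 entry=0x16007 [P=1 RW=1 US=1 PS=0]
  L1: frame=0x16 idx=29 entry=0x19007 [P=1 RW=1 US=1 PS=0]
  → PA=0x19C52  (2 entries read)

Access #0 PA: 0x133D5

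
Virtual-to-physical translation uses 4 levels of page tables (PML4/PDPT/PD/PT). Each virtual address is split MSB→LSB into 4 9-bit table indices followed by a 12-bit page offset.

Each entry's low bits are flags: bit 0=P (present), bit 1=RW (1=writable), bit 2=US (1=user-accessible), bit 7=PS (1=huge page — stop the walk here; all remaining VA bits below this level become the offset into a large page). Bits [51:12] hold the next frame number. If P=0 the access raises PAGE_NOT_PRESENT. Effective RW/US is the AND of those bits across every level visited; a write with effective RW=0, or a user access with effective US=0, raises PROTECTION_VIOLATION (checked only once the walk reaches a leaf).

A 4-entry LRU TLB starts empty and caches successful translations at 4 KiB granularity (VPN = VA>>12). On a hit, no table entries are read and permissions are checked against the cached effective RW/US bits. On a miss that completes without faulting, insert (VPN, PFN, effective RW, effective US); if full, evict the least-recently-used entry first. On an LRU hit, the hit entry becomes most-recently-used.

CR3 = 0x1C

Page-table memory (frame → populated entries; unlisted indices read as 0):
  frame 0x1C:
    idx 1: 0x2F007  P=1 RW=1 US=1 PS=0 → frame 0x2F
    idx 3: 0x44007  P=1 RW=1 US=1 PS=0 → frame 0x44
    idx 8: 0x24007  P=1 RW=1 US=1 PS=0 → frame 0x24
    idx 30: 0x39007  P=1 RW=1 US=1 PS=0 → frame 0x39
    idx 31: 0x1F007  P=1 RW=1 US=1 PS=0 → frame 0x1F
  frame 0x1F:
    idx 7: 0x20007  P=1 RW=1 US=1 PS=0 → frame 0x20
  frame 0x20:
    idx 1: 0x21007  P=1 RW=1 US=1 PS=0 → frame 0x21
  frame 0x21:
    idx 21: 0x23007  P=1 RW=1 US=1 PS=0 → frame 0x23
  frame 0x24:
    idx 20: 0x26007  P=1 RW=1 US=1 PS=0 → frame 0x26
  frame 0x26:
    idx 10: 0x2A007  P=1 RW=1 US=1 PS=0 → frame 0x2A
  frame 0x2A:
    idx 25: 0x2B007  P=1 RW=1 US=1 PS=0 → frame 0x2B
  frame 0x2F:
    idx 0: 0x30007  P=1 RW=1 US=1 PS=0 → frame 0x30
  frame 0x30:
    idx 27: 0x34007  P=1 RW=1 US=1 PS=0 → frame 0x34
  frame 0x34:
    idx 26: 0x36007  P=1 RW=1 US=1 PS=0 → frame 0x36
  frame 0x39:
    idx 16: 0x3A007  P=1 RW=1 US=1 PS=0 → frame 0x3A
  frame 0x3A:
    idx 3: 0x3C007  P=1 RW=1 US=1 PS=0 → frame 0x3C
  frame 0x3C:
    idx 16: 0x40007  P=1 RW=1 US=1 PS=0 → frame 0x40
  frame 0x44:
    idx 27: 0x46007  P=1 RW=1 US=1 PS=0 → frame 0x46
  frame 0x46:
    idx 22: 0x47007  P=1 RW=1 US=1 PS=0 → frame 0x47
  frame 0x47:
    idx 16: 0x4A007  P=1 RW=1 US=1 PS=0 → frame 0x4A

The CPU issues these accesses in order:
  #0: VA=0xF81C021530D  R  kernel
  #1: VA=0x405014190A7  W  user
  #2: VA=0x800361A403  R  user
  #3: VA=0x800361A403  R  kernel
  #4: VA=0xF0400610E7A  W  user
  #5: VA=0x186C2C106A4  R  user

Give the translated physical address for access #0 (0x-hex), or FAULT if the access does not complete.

Trace:
#0 VA=0xF81C021530D (r,kernel):
  lvl0: tbl 0x1C, slot 31 ⇒ 0x1F007 (P1/RW1/US1/PS0)
  lvl1: tbl 0x1F, slot 7 ⇒ 0x20007 (P1/RW1/US1/PS0)
  lvl2: tbl 0x20, slot 1 ⇒ 0x21007 (P1/RW1/US1/PS0)
  lvl3: tbl 0x21, slot 21 ⇒ 0x23007 (P1/RW1/US1/PS0)
  → PA=0x2330D  (4 entries read)
#1 VA=0x405014190A7 (w,user):
  lvl0: tbl 0x1C, slot 8 ⇒ 0x24007 (P1/RW1/US1/PS0)
  lvl1: tbl 0x24, slot 20 ⇒ 0x26007 (P1/RW1/US1/PS0)
  lvl2: tbl 0x26, slot 10 ⇒ 0x2A007 (P1/RW1/US1/PS0)
  lvl3: tbl 0x2A, slot 25 ⇒ 0x2B007 (P1/RW1/US1/PS0)
  → PA=0x2B0A7  (4 entries read)
#2 VA=0x800361A403 (r,user):
  lvl0: tbl 0x1C, slot 1 ⇒ 0x2F007 (P1/RW1/US1/PS0)
  lvl1: tbl 0x2F, slot 0 ⇒ 0x30007 (P1/RW1/US1/PS0)
  lvl2: tbl 0x30, slot 27 ⇒ 0x34007 (P1/RW1/US1/PS0)
  lvl3: tbl 0x34, slot 26 ⇒ 0x36007 (P1/RW1/US1/PS0)
  → PA=0x36403  (4 entries read)
#3 VA=0x800361A403 (r,kernel):
  TLB hit vpn=0x800361A → PA=0x36403
#4 VA=0xF0400610E7A (w,user):
  lvl0: tbl 0x1C, slot 30 ⇒ 0x39007 (P1/RW1/US1/PS0)
  lvl1: tbl 0x39, slot 16 ⇒ 0x3A007 (P1/RW1/US1/PS0)
  lvl2: tbl 0x3A, slot 3 ⇒ 0x3C007 (P1/RW1/US1/PS0)
  lvl3: tbl 0x3C, slot 16 ⇒ 0x40007 (P1/RW1/US1/PS0)
  → PA=0x40E7A  (4 entries read)
#5 VA=0x186C2C106A4 (r,user):
  lvl0: tbl 0x1C, slot 3 ⇒ 0x44007 (P1/RW1/US1/PS0)
  lvl1: tbl 0x44, slot 27 ⇒ 0x46007 (P1/RW1/US1/PS0)
  lvl2: tbl 0x46, slot 22 ⇒ 0x47007 (P1/RW1/US1/PS0)
  lvl3: tbl 0x47, slot 16 ⇒ 0x4A007 (P1/RW1/US1/PS0)
  → PA=0x4A6A4  (4 entries read)

Access #0 PA: 0x2330D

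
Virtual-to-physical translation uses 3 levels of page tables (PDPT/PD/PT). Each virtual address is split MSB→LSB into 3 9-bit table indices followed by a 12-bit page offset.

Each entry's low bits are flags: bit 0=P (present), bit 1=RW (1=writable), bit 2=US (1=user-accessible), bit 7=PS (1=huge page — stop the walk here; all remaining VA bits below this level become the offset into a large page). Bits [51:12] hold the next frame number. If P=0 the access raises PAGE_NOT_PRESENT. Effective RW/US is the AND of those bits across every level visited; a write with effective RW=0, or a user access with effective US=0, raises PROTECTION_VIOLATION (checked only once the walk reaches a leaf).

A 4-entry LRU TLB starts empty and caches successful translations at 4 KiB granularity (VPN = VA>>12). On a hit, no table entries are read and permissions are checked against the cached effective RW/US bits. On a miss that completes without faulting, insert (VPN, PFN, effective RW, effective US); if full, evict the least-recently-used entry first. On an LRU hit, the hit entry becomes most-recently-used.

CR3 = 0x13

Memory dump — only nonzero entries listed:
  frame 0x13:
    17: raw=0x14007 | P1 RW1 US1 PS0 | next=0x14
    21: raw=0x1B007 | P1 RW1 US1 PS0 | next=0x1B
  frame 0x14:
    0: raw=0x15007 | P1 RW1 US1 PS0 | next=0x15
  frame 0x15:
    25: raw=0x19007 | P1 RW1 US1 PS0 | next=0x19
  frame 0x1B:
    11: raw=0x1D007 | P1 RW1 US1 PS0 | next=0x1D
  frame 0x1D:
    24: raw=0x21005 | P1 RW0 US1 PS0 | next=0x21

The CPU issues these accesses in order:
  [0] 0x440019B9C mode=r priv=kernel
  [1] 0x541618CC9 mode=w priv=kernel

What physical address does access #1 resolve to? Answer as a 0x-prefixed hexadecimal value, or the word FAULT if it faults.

Walk each access:
#0 VA=0x440019B9C (r,kernel):
  L0: frame=0x13 idx=17 entry=0x14007 [P=1 RW=1 US=1 PS=0]
  L1: frame=0x14 idx=0 entry=0x15007 [P=1 RW=1 US=1 PS=0]
  L2: frame=0x15 idx=25 entry=0x19007 [P=1 RW=1 US=1 PS=0]
  → PA=0x19B9C  (3 entries read)
#1 VA=0x541618CC9 (w,kernel):
  L0: frame=0x13 idx=21 entry=0x1B007 [P=1 RW=1 US=1 PS=0]
  L1: frame=0x1B idx=11 entry=0x1D007 [P=1 RW=1 US=1 PS=0]
  L2: frame=0x1D idx=24 entry=0x21005 [P=1 RW=0 US=1 PS=0]
  ✗ PROTECTION_VIOLATION  [3 reads]

Access #1 PA: FAULT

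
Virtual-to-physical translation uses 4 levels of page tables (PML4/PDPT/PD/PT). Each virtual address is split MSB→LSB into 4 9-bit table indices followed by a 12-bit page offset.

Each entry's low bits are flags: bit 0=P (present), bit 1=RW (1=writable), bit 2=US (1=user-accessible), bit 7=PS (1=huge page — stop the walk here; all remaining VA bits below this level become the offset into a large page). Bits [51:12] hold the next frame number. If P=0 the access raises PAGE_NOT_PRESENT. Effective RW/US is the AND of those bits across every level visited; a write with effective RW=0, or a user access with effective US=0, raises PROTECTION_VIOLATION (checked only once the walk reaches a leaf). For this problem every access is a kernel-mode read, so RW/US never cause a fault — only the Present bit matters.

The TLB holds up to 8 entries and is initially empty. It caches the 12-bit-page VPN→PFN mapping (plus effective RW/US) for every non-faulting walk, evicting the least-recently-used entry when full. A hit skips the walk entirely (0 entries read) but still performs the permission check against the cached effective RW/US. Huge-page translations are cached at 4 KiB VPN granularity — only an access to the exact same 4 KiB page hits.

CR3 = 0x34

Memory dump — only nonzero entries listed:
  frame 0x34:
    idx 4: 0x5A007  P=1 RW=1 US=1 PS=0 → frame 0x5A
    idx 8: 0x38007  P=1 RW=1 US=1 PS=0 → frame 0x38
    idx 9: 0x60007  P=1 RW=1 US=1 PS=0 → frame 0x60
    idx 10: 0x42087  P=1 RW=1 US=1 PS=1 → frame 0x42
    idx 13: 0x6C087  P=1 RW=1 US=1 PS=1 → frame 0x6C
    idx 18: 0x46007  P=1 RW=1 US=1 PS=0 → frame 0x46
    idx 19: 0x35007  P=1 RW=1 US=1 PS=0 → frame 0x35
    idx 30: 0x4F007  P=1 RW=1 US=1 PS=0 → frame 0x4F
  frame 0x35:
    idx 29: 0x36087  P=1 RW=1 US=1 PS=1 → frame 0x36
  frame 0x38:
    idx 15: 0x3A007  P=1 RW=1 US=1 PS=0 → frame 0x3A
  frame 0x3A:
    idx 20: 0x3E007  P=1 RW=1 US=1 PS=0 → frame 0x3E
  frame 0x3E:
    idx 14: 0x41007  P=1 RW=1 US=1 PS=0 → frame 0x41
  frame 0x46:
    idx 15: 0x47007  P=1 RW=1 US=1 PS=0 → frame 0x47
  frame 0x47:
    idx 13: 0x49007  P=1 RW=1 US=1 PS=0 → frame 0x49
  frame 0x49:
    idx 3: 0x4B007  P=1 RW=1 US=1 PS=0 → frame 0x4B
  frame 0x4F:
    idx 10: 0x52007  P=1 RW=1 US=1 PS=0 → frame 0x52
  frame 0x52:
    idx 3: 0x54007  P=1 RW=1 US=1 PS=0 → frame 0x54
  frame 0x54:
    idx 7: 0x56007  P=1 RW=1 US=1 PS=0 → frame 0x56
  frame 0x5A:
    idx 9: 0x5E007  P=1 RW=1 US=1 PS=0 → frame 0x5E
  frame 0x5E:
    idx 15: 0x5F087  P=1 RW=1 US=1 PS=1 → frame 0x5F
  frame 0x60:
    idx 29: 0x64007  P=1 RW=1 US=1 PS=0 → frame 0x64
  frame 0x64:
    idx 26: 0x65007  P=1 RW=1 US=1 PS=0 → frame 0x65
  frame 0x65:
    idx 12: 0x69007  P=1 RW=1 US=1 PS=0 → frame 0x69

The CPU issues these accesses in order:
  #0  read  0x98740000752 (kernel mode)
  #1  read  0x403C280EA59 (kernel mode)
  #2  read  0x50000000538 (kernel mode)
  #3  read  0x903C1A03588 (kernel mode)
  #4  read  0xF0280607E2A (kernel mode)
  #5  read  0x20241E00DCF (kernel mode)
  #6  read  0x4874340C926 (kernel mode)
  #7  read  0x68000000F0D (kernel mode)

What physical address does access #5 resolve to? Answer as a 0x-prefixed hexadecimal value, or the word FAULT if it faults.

Trace:
#0 VA=0x98740000752 (r,kernel):
  L0 @0x34[19] → 0x35007  P=1,RW=1,US=1,PS=0
  L1 @0x35[29] → 0x36087  P=1,RW=1,US=1,PS=1
  ⇒ phys 0x36752 (huge @L1)  [2 reads]
#1 VA=0x403C280EA59 (r,kernel):
  L0 @0x34[8] → 0x38007  P=1,RW=1,US=1,PS=0
  L1 @0x38[15] → 0x3A007  P=1,RW=1,US=1,PS=0
  L2 @0x3A[20] → 0x3E007  P=1,RW=1,US=1,PS=0
  L3 @0x3E[14] → 0x41007  P=1,RW=1,US=1,PS=0
  ⇒ phys 0x41A59  [4 reads]
#2 VA=0x50000000538 (r,kernel):
  L0 @0x34[10] → 0x42087  P=1,RW=1,US=1,PS=1
  ⇒ phys 0x42538 (huge @L0)  [1 reads]
#3 VA=0x903C1A03588 (r,kernel):
  L0 @0x34[18] → 0x46007  P=1,RW=1,US=1,PS=0
  L1 @0x46[15] → 0x47007  P=1,RW=1,US=1,PS=0
  L2 @0x47[13] → 0x49007  P=1,RW=1,US=1,PS=0
  L3 @0x49[3] → 0x4B007  P=1,RW=1,US=1,PS=0
  ⇒ phys 0x4B588  [4 reads]
#4 VA=0xF0280607E2A (r,kernel):
  L0 @0x34[30] → 0x4F007  P=1,RW=1,US=1,PS=0
  L1 @0x4F[10] → 0x52007  P=1,RW=1,US=1,PS=0
  L2 @0x52[3] → 0x54007  P=1,RW=1,US=1,PS=0
  L3 @0x54[7] → 0x56007  P=1,RW=1,US=1,PS=0
  ⇒ phys 0x56E2A  [4 reads]
#5 VA=0x20241E00DCF (r,kernel):
  L0 @0x34[4] → 0x5A007  P=1,RW=1,US=1,PS=0
  L1 @0x5A[9] → 0x5E007  P=1,RW=1,US=1,PS=0
  L2 @0x5E[15] → 0x5F087  P=1,RW=1,US=1,PS=1
  ⇒ phys 0x5FDCF (huge @L2)  [3 reads]
#6 VA=0x4874340C926 (r,kernel):
  L0 @0x34[9] → 0x60007  P=1,RW=1,US=1,PS=0
  L1 @0x60[29] → 0x64007  P=1,RW=1,US=1,PS=0
  L2 @0x64[26] → 0x65007  P=1,RW=1,US=1,PS=0
  L3 @0x65[12] → 0x69007  P=1,RW=1,US=1,PS=0
  ⇒ phys 0x69926  [4 reads]
#7 VA=0x68000000F0D (r,kernel):
  L0 @0x34[13] → 0x6C087  P=1,RW=1,US=1,PS=1
  ⇒ phys 0x6CF0D (huge @L0)  [1 reads]

Access #5 PA: 0x5FDCF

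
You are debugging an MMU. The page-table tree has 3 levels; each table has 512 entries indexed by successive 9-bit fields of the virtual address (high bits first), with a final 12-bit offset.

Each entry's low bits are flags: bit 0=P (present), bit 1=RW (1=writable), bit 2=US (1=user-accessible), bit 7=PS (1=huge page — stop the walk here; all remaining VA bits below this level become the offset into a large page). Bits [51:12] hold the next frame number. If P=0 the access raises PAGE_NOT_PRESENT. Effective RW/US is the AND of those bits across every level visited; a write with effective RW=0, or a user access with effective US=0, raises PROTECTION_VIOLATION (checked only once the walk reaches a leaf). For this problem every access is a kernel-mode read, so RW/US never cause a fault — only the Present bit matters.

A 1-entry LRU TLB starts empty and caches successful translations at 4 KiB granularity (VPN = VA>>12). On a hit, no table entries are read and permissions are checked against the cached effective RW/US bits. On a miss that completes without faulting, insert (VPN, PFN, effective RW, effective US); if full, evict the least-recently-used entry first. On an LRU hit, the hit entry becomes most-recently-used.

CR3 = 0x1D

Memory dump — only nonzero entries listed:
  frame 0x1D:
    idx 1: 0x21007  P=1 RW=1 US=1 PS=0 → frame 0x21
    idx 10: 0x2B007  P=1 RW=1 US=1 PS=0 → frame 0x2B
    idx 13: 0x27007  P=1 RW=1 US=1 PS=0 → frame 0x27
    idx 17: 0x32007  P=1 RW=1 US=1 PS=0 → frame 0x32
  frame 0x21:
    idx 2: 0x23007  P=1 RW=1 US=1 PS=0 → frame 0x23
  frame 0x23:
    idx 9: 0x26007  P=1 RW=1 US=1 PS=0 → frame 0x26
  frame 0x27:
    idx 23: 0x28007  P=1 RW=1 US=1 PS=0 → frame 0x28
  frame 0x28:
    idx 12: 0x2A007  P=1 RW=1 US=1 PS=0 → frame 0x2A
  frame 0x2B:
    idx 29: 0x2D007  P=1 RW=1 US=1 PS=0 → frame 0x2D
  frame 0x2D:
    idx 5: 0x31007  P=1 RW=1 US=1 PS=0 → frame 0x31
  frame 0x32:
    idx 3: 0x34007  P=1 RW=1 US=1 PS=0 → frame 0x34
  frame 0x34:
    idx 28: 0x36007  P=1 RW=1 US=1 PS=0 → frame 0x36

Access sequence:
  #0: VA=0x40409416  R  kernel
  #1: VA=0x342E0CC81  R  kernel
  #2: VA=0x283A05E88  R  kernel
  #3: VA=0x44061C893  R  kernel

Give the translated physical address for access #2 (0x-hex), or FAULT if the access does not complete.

Per-access translation:
#0 VA=0x40409416 (r,kernel):
  lvl0: tbl 0x1D, slot 1 ⇒ 0x21007 (P1/RW1/US1/PS0)
  lvl1: tbl 0x21, slot 2 ⇒ 0x23007 (P1/RW1/US1/PS0)
  lvl2: tbl 0x23, slot 9 ⇒ 0x26007 (P1/RW1/US1/PS0)
  ✓ 0x26416  — 3 lookups
#1 VA=0x342E0CC81 (r,kernel):
  lvl0: tbl 0x1D, slot 13 ⇒ 0x27007 (P1/RW1/US1/PS0)
  lvl1: tbl 0x27, slot 23 ⇒ 0x28007 (P1/RW1/US1/PS0)
  lvl2: tbl 0x28, slot 12 ⇒ 0x2A007 (P1/RW1/US1/PS0)
  ✓ 0x2AC81  — 3 lookups
#2 VA=0x283A05E88 (r,kernel):
  lvl0: tbl 0x1D, slot 10 ⇒ 0x2B007 (P1/RW1/US1/PS0)
  lvl1: tbl 0x2B, slot 29 ⇒ 0x2D007 (P1/RW1/US1/PS0)
  lvl2: tbl 0x2D, slot 5 ⇒ 0x31007 (P1/RW1/US1/PS0)
  ✓ 0x31E88  — 3 lookups
#3 VA=0x44061C893 (r,kernel):
  lvl0: tbl 0x1D, slot 17 ⇒ 0x32007 (P1/RW1/US1/PS0)
  lvl1: tbl 0x32, slot 3 ⇒ 0x34007 (P1/RW1/US1/PS0)
  lvl2: tbl 0x34, slot 28 ⇒ 0x36007 (P1/RW1/US1/PS0)
  ✓ 0x36893  — 3 lookups

Access #2 PA: 0x31E88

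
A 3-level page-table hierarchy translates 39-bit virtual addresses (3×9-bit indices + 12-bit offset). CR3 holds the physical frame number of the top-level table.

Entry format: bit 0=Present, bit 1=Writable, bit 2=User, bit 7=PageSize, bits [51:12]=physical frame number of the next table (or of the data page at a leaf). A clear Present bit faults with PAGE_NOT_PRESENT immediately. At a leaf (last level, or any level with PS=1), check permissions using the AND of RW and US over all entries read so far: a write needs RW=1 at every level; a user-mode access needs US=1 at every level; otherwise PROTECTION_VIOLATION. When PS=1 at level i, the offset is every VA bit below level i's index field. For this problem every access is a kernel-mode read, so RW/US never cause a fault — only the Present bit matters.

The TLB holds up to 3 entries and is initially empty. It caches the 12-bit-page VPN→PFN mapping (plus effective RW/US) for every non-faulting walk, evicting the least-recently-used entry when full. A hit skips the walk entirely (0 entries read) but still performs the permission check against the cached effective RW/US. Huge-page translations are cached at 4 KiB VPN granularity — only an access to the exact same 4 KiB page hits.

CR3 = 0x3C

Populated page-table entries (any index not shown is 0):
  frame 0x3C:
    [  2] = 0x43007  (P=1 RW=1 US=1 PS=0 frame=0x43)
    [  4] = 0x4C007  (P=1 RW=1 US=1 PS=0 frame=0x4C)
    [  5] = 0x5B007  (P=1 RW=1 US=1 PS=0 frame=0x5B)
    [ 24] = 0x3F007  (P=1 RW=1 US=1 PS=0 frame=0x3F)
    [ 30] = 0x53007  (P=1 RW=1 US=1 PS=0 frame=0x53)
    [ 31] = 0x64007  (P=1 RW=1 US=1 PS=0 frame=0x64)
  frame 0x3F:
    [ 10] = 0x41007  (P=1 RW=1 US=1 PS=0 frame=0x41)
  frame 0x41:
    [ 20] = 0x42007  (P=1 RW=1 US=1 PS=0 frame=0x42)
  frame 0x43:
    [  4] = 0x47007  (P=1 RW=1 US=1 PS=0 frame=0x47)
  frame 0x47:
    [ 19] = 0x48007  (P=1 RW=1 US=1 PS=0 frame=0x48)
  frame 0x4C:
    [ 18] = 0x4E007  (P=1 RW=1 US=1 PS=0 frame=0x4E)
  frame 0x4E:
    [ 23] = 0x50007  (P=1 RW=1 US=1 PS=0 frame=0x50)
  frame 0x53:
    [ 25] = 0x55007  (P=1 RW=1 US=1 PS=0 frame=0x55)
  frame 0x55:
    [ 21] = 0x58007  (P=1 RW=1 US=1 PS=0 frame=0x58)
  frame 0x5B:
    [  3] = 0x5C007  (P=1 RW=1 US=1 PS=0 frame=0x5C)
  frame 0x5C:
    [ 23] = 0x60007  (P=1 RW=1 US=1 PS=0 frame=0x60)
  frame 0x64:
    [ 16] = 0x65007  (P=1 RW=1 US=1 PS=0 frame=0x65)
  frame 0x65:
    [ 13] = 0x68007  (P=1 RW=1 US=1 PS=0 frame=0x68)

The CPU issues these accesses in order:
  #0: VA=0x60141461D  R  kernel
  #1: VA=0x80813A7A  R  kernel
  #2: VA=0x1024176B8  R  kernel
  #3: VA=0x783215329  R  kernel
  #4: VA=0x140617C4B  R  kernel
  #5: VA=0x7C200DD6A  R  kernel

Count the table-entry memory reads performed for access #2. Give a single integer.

Walk each access:
#0 VA=0x60141461D (r,kernel):
  lvl0: tbl 0x3C, slot 24 ⇒ 0x3F007 (P1/RW1/US1/PS0)
  lvl1: tbl 0x3F, slot 10 ⇒ 0x41007 (P1/RW1/US1/PS0)
  lvl2: tbl 0x41, slot 20 ⇒ 0x42007 (P1/RW1/US1/PS0)
  ⇒ phys 0x4261D  [3 reads]
#1 VA=0x80813A7A (r,kernel):
  lvl0: tbl 0x3C, slot 2 ⇒ 0x43007 (P1/RW1/US1/PS0)
  lvl1: tbl 0x43, slot 4 ⇒ 0x47007 (P1/RW1/US1/PS0)
  lvl2: tbl 0x47, slot 19 ⇒ 0x48007 (P1/RW1/US1/PS0)
  ⇒ phys 0x48A7A  [3 reads]
#2 VA=0x1024176B8 (r,kernel):
  lvl0: tbl 0x3C, slot 4 ⇒ 0x4C007 (P1/RW1/US1/PS0)
  lvl1: tbl 0x4C, slot 18 ⇒ 0x4E007 (P1/RW1/US1/PS0)
  lvl2: tbl 0x4E, slot 23 ⇒ 0x50007 (P1/RW1/US1/PS0)
  ⇒ phys 0x506B8  [3 reads]
#3 VA=0x783215329 (r,kernel):
  lvl0: tbl 0x3C, slot 30 ⇒ 0x53007 (P1/RW1/US1/PS0)
  lvl1: tbl 0x53, slot 25 ⇒ 0x55007 (P1/RW1/US1/PS0)
  lvl2: tbl 0x55, slot 21 ⇒ 0x58007 (P1/RW1/US1/PS0)
  ⇒ phys 0x58329  [3 reads]
#4 VA=0x140617C4B (r,kernel):
  lvl0: tbl 0x3C, slot 5 ⇒ 0x5B007 (P1/RW1/US1/PS0)
  lvl1: tbl 0x5B, slot 3 ⇒ 0x5C007 (P1/RW1/US1/PS0)
  lvl2: tbl 0x5C, slot 23 ⇒ 0x60007 (P1/RW1/US1/PS0)
  ⇒ phys 0x60C4B  [3 reads]
#5 VA=0x7C200DD6A (r,kernel):
  lvl0: tbl 0x3C, slot 31 ⇒ 0x64007 (P1/RW1/US1/PS0)
  lvl1: tbl 0x64, slot 16 ⇒ 0x65007 (P1/RW1/US1/PS0)
  lvl2: tbl 0x65, slot 13 ⇒ 0x68007 (P1/RW1/US1/PS0)
  ⇒ phys 0x68D6A  [3 reads]

Entries read for #2: 3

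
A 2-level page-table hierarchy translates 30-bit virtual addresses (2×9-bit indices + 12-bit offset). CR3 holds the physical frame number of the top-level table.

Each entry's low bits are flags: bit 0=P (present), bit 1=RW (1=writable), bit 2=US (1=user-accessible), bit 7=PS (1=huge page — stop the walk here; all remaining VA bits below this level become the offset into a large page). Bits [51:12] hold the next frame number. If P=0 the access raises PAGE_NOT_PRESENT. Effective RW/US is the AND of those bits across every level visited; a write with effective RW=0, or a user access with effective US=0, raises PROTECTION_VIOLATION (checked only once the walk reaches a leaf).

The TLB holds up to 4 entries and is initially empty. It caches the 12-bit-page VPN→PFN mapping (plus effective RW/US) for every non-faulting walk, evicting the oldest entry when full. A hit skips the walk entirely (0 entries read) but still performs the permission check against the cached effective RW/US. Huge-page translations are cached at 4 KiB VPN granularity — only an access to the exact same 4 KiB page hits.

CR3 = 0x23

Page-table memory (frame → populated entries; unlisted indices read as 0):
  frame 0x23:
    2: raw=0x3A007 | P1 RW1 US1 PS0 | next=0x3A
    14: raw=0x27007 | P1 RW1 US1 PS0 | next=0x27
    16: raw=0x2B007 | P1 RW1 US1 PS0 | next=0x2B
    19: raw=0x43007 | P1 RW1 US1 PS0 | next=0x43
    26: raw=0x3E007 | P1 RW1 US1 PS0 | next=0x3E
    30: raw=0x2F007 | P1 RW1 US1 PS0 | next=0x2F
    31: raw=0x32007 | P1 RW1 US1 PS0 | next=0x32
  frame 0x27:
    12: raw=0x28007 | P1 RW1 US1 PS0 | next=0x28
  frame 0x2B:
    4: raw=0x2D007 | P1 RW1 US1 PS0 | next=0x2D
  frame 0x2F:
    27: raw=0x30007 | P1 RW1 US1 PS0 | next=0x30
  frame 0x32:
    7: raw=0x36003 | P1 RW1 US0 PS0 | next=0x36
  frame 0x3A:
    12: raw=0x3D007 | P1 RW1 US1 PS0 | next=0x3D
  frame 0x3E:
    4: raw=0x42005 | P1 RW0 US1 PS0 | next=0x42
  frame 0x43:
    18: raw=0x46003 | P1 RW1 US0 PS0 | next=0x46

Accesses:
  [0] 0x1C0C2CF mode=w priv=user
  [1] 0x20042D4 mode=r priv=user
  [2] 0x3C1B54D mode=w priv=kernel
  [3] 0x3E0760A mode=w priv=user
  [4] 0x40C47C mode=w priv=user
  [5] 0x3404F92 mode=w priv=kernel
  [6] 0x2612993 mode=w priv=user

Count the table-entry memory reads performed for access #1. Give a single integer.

Walk each access:
#0 VA=0x1C0C2CF (w,user):
  [0] read 0x23 idx=14: raw=0x27007 flags P=1 W=1 U=1 S=0
  [1] read 0x27 idx=12: raw=0x28007 flags P=1 W=1 U=1 S=0
  ⇒ phys 0x282CF  [2 reads]
#1 VA=0x20042D4 (r,user):
  [0] read 0x23 idx=16: raw=0x2B007 flags P=1 W=1 U=1 S=0
  [1] read 0x2B idx=4: raw=0x2D007 flags P=1 W=1 U=1 S=0
  ⇒ phys 0x2D2D4  [2 reads]
#2 VA=0x3C1B54D (w,kernel):
  [0] read 0x23 idx=30: raw=0x2F007 flags P=1 W=1 U=1 S=0
  [1] read 0x2F idx=27: raw=0x30007 flags P=1 W=1 U=1 S=0
  ⇒ phys 0x3054D  [2 reads]
#3 VA=0x3E0760A (w,user):
  [0] read 0x23 idx=31: raw=0x32007 flags P=1 W=1 U=1 S=0
  [1] read 0x32 idx=7: raw=0x36003 flags P=1 W=1 U=0 S=0
  ⇒ fault: PROTECTION_VIOLATION  — 2 lookups
#4 VA=0x40C47C (w,user):
  [0] read 0x23 idx=2: raw=0x3A007 flags P=1 W=1 U=1 S=0
  [1] read 0x3A idx=12: raw=0x3D007 flags P=1 W=1 U=1 S=0
  ⇒ phys 0x3D47C  [2 reads]
#5 VA=0x3404F92 (w,kernel):
  [0] read 0x23 idx=26: raw=0x3E007 flags P=1 W=1 U=1 S=0
  [1] read 0x3E idx=4: raw=0x42005 flags P=1 W=0 U=1 S=0
  ⇒ fault: PROTECTION_VIOLATION  — 2 lookups
#6 VA=0x2612993 (w,user):
  [0] read 0x23 idx=19: raw=0x43007 flags P=1 W=1 U=1 S=0
  [1] read 0x43 idx=18: raw=0x46003 flags P=1 W=1 U=0 S=0
  ⇒ fault: PROTECTION_VIOLATION  — 2 lookups

Entries read for #1: 2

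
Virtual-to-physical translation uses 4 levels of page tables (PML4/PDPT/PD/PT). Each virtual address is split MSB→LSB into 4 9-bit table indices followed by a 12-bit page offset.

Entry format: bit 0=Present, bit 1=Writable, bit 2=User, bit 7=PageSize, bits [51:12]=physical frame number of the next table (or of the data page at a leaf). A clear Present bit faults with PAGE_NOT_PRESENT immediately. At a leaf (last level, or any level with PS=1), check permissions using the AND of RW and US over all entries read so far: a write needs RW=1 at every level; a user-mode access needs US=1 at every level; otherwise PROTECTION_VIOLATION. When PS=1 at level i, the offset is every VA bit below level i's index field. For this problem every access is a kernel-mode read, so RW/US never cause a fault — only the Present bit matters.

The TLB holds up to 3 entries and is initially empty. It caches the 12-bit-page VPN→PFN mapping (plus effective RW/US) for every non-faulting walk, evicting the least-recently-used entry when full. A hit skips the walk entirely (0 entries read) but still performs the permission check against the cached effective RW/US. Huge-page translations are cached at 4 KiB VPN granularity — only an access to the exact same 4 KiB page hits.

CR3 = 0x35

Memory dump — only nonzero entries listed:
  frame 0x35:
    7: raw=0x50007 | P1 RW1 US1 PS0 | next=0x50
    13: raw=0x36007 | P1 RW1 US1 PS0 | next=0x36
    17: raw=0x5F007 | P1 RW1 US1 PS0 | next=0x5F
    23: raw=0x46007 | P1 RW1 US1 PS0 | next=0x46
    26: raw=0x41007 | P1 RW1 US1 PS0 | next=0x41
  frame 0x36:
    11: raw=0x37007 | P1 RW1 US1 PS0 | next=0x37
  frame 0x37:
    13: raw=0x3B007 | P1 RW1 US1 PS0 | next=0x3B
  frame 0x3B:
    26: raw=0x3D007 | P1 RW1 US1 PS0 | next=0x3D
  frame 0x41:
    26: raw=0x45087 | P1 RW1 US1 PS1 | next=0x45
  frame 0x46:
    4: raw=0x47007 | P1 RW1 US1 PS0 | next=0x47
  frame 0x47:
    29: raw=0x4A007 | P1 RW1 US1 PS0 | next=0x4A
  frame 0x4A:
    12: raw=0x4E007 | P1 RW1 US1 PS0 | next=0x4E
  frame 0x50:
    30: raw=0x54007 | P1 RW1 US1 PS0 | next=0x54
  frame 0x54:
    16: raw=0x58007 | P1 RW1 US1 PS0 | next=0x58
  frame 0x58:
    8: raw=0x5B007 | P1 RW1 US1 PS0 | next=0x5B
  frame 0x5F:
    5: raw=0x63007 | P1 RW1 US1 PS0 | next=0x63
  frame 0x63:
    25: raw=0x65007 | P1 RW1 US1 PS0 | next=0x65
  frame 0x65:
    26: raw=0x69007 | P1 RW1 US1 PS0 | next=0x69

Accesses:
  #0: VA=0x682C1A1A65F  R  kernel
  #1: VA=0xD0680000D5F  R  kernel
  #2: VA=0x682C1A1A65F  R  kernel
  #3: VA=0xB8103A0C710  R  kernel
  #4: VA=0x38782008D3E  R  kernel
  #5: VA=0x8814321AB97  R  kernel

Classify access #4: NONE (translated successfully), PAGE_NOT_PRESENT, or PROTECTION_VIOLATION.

Walk each access:
#0 VA=0x682C1A1A65F (r,kernel):
  L0: frame=0x35 idx=13 entry=0x36007 [P=1 RW=1 US=1 PS=0]
  L1: frame=0x36 idx=11 entry=0x37007 [P=1 RW=1 US=1 PS=0]
  L2: frame=0x37 idx=13 entry=0x3B007 [P=1 RW=1 US=1 PS=0]
  L3: frame=0x3B idx=26 entry=0x3D007 [P=1 RW=1 US=1 PS=0]
  ✓ 0x3D65F  — 4 lookups
#1 VA=0xD0680000D5F (r,kernel):
  L0: frame=0x35 idx=26 entry=0x41007 [P=1 RW=1 US=1 PS=0]
  L1: frame=0x41 idx=26 entry=0x45087 [P=1 RW=1 US=1 PS=1]
  ✓ 0x45D5F (huge @L1)  — 2 lookups
#2 VA=0x682C1A1A65F (r,kernel):
  TLB hit vpn=0x682C1A1A → PA=0x3D65F
#3 VA=0xB8103A0C710 (r,kernel):
  L0: frame=0x35 idx=23 entry=0x46007 [P=1 RW=1 US=1 PS=0]
  L1: frame=0x46 idx=4 entry=0x47007 [P=1 RW=1 US=1 PS=0]
  L2: frame=0x47 idx=29 entry=0x4A007 [P=1 RW=1 US=1 PS=0]
  L3: frame=0x4A idx=12 entry=0x4E007 [P=1 RW=1 US=1 PS=0]
  ✓ 0x4E710  — 4 lookups
#4 VA=0x38782008D3E (r,kernel):
  L0: frame=0x35 idx=7 entry=0x50007 [P=1 RW=1 US=1 PS=0]
  L1: frame=0x50 idx=30 entry=0x54007 [P=1 RW=1 US=1 PS=0]
  L2: frame=0x54 idx=16 entry=0x58007 [P=1 RW=1 US=1 PS=0]
  L3: frame=0x58 idx=8 entry=0x5B007 [P=1 RW=1 US=1 PS=0]
  ✓ 0x5BD3E  — 4 lookups
#5 VA=0x8814321AB97 (r,kernel):
  L0: frame=0x35 idx=17 entry=0x5F007 [P=1 RW=1 US=1 PS=0]
  L1: frame=0x5F idx=5 entry=0x63007 [P=1 RW=1 US=1 PS=0]
  L2: frame=0x63 idx=25 entry=0x65007 [P=1 RW=1 US=1 PS=0]
  L3: frame=0x65 idx=26 entry=0x69007 [P=1 RW=1 US=1 PS=0]
  ✓ 0x69B97  — 4 lookups

Access #4 fault: NONE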